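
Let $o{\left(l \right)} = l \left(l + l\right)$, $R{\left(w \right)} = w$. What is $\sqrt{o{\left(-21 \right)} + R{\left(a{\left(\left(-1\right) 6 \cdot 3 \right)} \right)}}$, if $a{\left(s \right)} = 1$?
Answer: $\sqrt{883} \approx 29.715$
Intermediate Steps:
$o{\left(l \right)} = 2 l^{2}$ ($o{\left(l \right)} = l 2 l = 2 l^{2}$)
$\sqrt{o{\left(-21 \right)} + R{\left(a{\left(\left(-1\right) 6 \cdot 3 \right)} \right)}} = \sqrt{2 \left(-21\right)^{2} + 1} = \sqrt{2 \cdot 441 + 1} = \sqrt{882 + 1} = \sqrt{883}$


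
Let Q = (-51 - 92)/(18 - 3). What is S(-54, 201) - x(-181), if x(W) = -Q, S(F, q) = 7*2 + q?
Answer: 3082/15 ≈ 205.47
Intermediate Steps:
Q = -143/15 ≈ -9.5333
S(F, q) = 14 + q
x(W) = 143/15 (x(W) = -1*(-143/15) = 143/15)
S(-54, 201) - x(-181) = (14 + 201) - 1*143/15 = 215 - 143/15 = 3082/15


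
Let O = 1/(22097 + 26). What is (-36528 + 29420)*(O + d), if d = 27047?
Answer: -4253148438456/22123 ≈ -1.9225e+8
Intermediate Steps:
O = 1/22123 ≈ 4.5202e-5
(-36528 + 29420)*(O + d) = (-36528 + 29420)*(1/22123 + 27047) = -7108*598360782/22123 = -4253148438456/22123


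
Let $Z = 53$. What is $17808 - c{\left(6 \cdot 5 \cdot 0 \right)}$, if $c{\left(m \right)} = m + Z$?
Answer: $17755$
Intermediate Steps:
$c{\left(m \right)} = 53 + m$ ($c{\left(m \right)} = m + 53 = 53 + m$)
$17808 - c{\left(6 \cdot 5 \cdot 0 \right)} = 17808 - \left(53 + 6 \cdot 5 \cdot 0\right) = 17808 - \left(53 + 30 \cdot 0\right) = 17808 - \left(53 + 0\right) = 17808 - 53 = 17755$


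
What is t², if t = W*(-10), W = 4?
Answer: 1600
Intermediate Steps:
t = -40 (t = 4*(-10) = -40)
t² = (-40)² = 1600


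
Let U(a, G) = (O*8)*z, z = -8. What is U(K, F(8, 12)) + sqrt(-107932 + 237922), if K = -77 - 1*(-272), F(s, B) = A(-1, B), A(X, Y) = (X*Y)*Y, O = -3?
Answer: 192 + sqrt(129990) ≈ 552.54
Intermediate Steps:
A(X, Y) = X*Y**2
F(s, B) = -B**2
K = 195 (K = -77 + 272 = 195)
U(a, G) = 192 (U(a, G) = -3*8*(-8) = -24*(-8) = 192)
U(K, F(8, 12)) + sqrt(-107932 + 237922) = 192 + sqrt(-107932 + 237922) = 192 + sqrt(129990)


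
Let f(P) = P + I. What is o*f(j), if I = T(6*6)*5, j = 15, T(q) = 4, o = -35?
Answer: -1225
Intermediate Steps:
I = 20 (I = 4*5 = 20)
f(P) = 20 + P (f(P) = P + 20 = 20 + P)
o*f(j) = -35*(20 + 15) = -35*35 = -1225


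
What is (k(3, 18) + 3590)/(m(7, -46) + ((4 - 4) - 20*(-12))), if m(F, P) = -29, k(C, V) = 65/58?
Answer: 208285/12238 ≈ 17.020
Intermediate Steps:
k(C, V) = 65/58 (k(C, V) = 65*(1/58) = 65/58)
(k(3, 18) + 3590)/(m(7, -46) + ((4 - 4) - 20*(-12))) = (65/58 + 3590)/(-29 + ((4 - 4) - 20*(-12))) = 208285/(58*(-29 + (0 + 240))) = 208285/(58*(-29 + 240)) = (208285/58)/211 = (208285/58)*(1/211) = 208285/12238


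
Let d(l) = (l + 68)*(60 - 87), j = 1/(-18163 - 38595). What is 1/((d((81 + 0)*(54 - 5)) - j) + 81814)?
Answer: -56758/1542966229 ≈ -3.6785e-5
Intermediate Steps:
j = -1/56758 (j = 1/(-56758) = -1/56758 ≈ -1.7619e-5)
d(l) = -1836 - 27*l (d(l) = (68 + l)*(-27) = -1836 - 27*l)
1/((d((81 + 0)*(54 - 5)) - j) + 81814) = 1/(((-1836 - 27*(81 + 0)*(54 - 5)) - 1*(-1/56758)) + 81814) = 1/(((-1836 - 2187*49) + 1/56758) + 81814) = 1/(((-1836 - 27*3969) + 1/56758) + 81814) = 1/(((-1836 - 107163) + 1/56758) + 81814) = 1/((-108999 + 1/56758) + 81814) = 1/(-6186565241/56758 + 81814) = 1/(-1542966229/56758) = -56758/1542966229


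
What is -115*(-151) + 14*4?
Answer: 17421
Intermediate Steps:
-115*(-151) + 14*4 = 17365 + 56 = 17421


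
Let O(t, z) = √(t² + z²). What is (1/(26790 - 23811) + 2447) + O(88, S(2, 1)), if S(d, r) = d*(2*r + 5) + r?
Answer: 7289614/2979 + √7969 ≈ 2536.3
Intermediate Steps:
S(d, r) = r + d*(5 + 2*r) (S(d, r) = d*(5 + 2*r) + r = r + d*(5 + 2*r))
(1/(26790 - 23811) + 2447) + O(88, S(2, 1)) = (1/(26790 - 23811) + 2447) + √(88² + (1 + 5*2 + 2*2*1)²) = (1/2979 + 2447) + √(7744 + (1 + 10 + 4)²) = (1/2979 + 2447) + √(7744 + 15²) = 7289614/2979 + √(7744 + 225) = 7289614/2979 + √7969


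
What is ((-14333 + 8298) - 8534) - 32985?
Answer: -47554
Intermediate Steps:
((-14333 + 8298) - 8534) - 32985 = (-6035 - 8534) - 32985 = -14569 - 32985 = -47554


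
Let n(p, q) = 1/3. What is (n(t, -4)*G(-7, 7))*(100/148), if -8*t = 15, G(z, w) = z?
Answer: -175/111 ≈ -1.5766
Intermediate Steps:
t = -15/8 (t = -1/8*15 = -15/8 ≈ -1.8750)
n(p, q) = 1/3
(n(t, -4)*G(-7, 7))*(100/148) = ((1/3)*(-7))*(100/148) = -700/(3*148) = -7/3*25/37 = -175/111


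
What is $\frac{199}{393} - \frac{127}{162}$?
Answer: $- \frac{5891}{21222} \approx -0.27759$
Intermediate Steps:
$\frac{199}{393} - \frac{127}{162} = - \frac{5891}{21222}$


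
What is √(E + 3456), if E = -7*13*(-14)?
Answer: √4730 ≈ 68.775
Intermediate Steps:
E = 1274 (E = -91*(-14) = 1274)
√(E + 3456) = √(1274 + 3456) = √4730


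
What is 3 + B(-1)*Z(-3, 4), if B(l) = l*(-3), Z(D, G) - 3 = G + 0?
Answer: 24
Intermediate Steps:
Z(D, G) = 3 + G (Z(D, G) = 3 + (G + 0) = 3 + G)
B(l) = -3*l
3 + B(-1)*Z(-3, 4) = 3 + (-3*(-1))*(3 + 4) = 3 + 3*7 = 3 + 21 = 24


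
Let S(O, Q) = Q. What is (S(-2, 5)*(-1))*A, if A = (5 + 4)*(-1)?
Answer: 45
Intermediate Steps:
A = -9 (A = 9*(-1) = -9)
(S(-2, 5)*(-1))*A = (5*(-1))*(-9) = -5*(-9) = 45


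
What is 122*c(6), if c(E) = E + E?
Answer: 1464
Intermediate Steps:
c(E) = 2*E
122*c(6) = 122*(2*6) = 122*12 = 1464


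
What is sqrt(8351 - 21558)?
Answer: I*sqrt(13207) ≈ 114.92*I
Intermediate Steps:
sqrt(8351 - 21558) = sqrt(-13207) = I*sqrt(13207)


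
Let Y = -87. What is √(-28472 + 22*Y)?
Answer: I*√30386 ≈ 174.32*I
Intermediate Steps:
√(-28472 + 22*Y) = √(-28472 + 22*(-87)) = √(-28472 - 1914) = √(-30386) = I*√30386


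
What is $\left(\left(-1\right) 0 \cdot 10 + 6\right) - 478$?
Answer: $-472$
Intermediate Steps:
$\left(\left(-1\right) 0 \cdot 10 + 6\right) - 478 = \left(0 \cdot 10 + 6\right) - 478 = \left(0 + 6\right) - 478 = 6 - 478 = -472$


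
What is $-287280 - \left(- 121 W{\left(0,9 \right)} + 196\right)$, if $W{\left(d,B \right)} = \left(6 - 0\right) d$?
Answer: $-287476$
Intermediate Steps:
$W{\left(d,B \right)} = 6 d$ ($W{\left(d,B \right)} = \left(6 + 0\right) d = 6 d$)
$-287280 - \left(- 121 W{\left(0,9 \right)} + 196\right) = -287280 - \left(- 121 \cdot 6 \cdot 0 + 196\right) = -287280 - \left(\left(-121\right) 0 + 196\right) = -287280 - \left(0 + 196\right) = -287280 - 196 = -287476$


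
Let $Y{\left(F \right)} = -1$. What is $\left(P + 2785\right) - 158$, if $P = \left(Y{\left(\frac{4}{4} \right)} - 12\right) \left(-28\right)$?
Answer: $2991$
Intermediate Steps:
$P = 364$ ($P = \left(-1 - 12\right) \left(-28\right) = \left(-13\right) \left(-28\right) = 364$)
$\left(P + 2785\right) - 158 = \left(364 + 2785\right) - 158 = 3149 - 158 = 2991$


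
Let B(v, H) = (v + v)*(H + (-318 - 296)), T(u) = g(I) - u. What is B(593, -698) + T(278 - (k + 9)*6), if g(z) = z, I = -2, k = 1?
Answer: -1556252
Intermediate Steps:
T(u) = -2 - u
B(v, H) = 2*v*(-614 + H) (B(v, H) = (2*v)*(H - 614) = (2*v)*(-614 + H) = 2*v*(-614 + H))
B(593, -698) + T(278 - (k + 9)*6) = 2*593*(-614 - 698) + (-2 - (278 - (1 + 9)*6)) = 2*593*(-1312) + (-2 - (278 - 10*6)) = -1556032 + (-2 - (278 - 1*60)) = -1556032 + (-2 - (278 - 60)) = -1556032 + (-2 - 1*218) = -1556032 + (-2 - 218) = -1556032 - 220 = -1556252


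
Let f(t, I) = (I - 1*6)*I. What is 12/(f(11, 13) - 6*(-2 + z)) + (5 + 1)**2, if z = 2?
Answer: 3288/91 ≈ 36.132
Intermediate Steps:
f(t, I) = I*(-6 + I) (f(t, I) = (I - 6)*I = (-6 + I)*I = I*(-6 + I))
12/(f(11, 13) - 6*(-2 + z)) + (5 + 1)**2 = 12/(13*(-6 + 13) - 6*(-2 + 2)) + (5 + 1)**2 = 12/(13*7 - 6*0) + 6**2 = 12/(91 + 0) + 36 = 12/91 + 36 = 3288/91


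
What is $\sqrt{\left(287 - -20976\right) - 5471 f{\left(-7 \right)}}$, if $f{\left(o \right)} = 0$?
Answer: $\sqrt{21263} \approx 145.82$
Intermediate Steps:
$\sqrt{\left(287 - -20976\right) - 5471 f{\left(-7 \right)}} = \sqrt{\left(287 - -20976\right) - 0} = \sqrt{\left(287 + 20976\right) + 0} = \sqrt{21263 + 0} = \sqrt{21263}$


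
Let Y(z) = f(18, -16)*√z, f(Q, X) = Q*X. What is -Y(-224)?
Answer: 1152*I*√14 ≈ 4310.4*I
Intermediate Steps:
Y(z) = -288*√z (Y(z) = (18*(-16))*√z = -288*√z)
-Y(-224) = -(-288)*√(-224) = -(-288)*4*I*√14 = -(-1152)*I*√14 = 1152*I*√14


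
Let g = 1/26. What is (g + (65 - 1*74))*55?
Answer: -12815/26 ≈ -492.88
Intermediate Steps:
g = 1/26 ≈ 0.038462
(g + (65 - 1*74))*55 = (1/26 + (65 - 1*74))*55 = (1/26 + (65 - 74))*55 = (1/26 - 9)*55 = -233/26*55 = -12815/26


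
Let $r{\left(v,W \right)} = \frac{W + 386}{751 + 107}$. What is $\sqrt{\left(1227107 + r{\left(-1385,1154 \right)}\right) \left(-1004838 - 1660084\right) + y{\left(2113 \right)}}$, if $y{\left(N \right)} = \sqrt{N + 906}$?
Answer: $\frac{\sqrt{-29431343014626 + 9 \sqrt{3019}}}{3} \approx 1.8084 \cdot 10^{6} i$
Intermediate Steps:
$r{\left(v,W \right)} = \frac{193}{429} + \frac{W}{858}$ ($r{\left(v,W \right)} = \frac{386 + W}{858} = \left(386 + W\right) \frac{1}{858} = \frac{193}{429} + \frac{W}{858}$)
$y{\left(N \right)} = \sqrt{906 + N}$
$\sqrt{\left(1227107 + r{\left(-1385,1154 \right)}\right) \left(-1004838 - 1660084\right) + y{\left(2113 \right)}} = \sqrt{\left(1227107 + \left(\frac{193}{429} + \frac{1}{858} \cdot 1154\right)\right) \left(-1004838 - 1660084\right) + \sqrt{906 + 2113}} = \sqrt{\left(1227107 + \left(\frac{193}{429} + \frac{577}{429}\right)\right) \left(-2664922\right) + \sqrt{3019}} = \sqrt{\left(1227107 + \frac{70}{39}\right) \left(-2664922\right) + \sqrt{3019}} = \sqrt{\frac{47857243}{39} \left(-2664922\right) + \sqrt{3019}} = \sqrt{- \frac{9810447671542}{3} + \sqrt{3019}}$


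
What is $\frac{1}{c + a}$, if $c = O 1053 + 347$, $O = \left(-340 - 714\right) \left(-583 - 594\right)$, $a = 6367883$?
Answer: $\frac{1}{1312675804} \approx 7.618 \cdot 10^{-10}$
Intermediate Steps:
$O = 1240558$ ($O = \left(-1054\right) \left(-1177\right) = 1240558$)
$c = 1306307921$ ($c = 1240558 \cdot 1053 + 347 = 1306307574 + 347 = 1306307921$)
$\frac{1}{c + a} = \frac{1}{1306307921 + 6367883} = \frac{1}{1312675804}$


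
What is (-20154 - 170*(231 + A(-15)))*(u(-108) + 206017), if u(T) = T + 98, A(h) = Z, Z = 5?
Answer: -12416865918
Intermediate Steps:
A(h) = 5
u(T) = 98 + T
(-20154 - 170*(231 + A(-15)))*(u(-108) + 206017) = (-20154 - 170*(231 + 5))*((98 - 108) + 206017) = (-20154 - 170*236)*(-10 + 206017) = (-20154 - 40120)*206007 = -60274*206007 = -12416865918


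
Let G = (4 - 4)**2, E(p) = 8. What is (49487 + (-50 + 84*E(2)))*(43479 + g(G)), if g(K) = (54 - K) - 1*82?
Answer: 2177286159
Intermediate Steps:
G = 0 (G = 0**2 = 0)
g(K) = -28 - K (g(K) = (54 - K) - 82 = -28 - K)
(49487 + (-50 + 84*E(2)))*(43479 + g(G)) = (49487 + (-50 + 84*8))*(43479 + (-28 - 1*0)) = (49487 + (-50 + 672))*(43479 + (-28 + 0)) = (49487 + 622)*(43479 - 28) = 50109*43451 = 2177286159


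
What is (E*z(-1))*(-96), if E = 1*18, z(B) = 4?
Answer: -6912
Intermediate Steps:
E = 18
(E*z(-1))*(-96) = (18*4)*(-96) = 72*(-96) = -6912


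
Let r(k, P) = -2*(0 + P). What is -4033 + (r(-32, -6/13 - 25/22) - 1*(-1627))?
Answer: -343601/143 ≈ -2402.8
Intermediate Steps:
r(k, P) = -2*P
-4033 + (r(-32, -6/13 - 25/22) - 1*(-1627)) = -4033 + (-2*(-6/13 - 25/22) - 1*(-1627)) = -4033 + (-2*(-6*1/13 - 25*1/22) + 1627) = -4033 + (-2*(-6/13 - 25/22) + 1627) = -4033 + (-2*(-457/286) + 1627) = -4033 + (457/143 + 1627) = -4033 + 233118/143 = -343601/143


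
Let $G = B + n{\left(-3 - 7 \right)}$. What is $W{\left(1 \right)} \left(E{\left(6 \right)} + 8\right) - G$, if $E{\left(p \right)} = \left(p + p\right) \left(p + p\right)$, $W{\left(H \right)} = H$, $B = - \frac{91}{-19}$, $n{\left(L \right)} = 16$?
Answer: $\frac{2493}{19} \approx 131.21$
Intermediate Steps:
$B = \frac{91}{19}$ ($B = \left(-91\right) \left(- \frac{1}{19}\right) = \frac{91}{19} \approx 4.7895$)
$E{\left(p \right)} = 4 p^{2}$ ($E{\left(p \right)} = 2 p 2 p = 4 p^{2}$)
$G = \frac{395}{19}$ ($G = \frac{91}{19} + 16 = \frac{395}{19} \approx 20.789$)
$W{\left(1 \right)} \left(E{\left(6 \right)} + 8\right) - G = 1 \left(4 \cdot 6^{2} + 8\right) - \frac{395}{19} = 1 \left(4 \cdot 36 + 8\right) - \frac{395}{19} = 1 \left(144 + 8\right) - \frac{395}{19} = 1 \cdot 152 - \frac{395}{19} = 152 - \frac{395}{19} = \frac{2493}{19}$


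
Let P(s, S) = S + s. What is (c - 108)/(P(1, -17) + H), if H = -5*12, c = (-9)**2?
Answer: 27/76 ≈ 0.35526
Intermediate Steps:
c = 81
H = -60
(c - 108)/(P(1, -17) + H) = (81 - 108)/((-17 + 1) - 60) = -27/(-16 - 60) = -27/(-76) = -27*(-1/76) = 27/76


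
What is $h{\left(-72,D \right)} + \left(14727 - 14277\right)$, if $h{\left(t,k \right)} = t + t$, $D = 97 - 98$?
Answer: $306$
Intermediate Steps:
$D = -1$
$h{\left(t,k \right)} = 2 t$
$h{\left(-72,D \right)} + \left(14727 - 14277\right) = 2 \left(-72\right) + \left(14727 - 14277\right) = -144 + 450 = 306$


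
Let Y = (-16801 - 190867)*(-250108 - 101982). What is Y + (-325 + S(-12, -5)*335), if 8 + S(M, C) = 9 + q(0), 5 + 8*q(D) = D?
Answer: 584942607365/8 ≈ 7.3118e+10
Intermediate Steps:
q(D) = -5/8 + D/8
Y = 73117826120 (Y = -207668*(-352090) = 73117826120)
S(M, C) = 3/8 (S(M, C) = -8 + (9 + (-5/8 + (1/8)*0)) = -8 + (9 + (-5/8 + 0)) = -8 + (9 - 5/8) = -8 + 67/8 = 3/8)
Y + (-325 + S(-12, -5)*335) = 73117826120 + (-325 + (3/8)*335) = 73117826120 + (-325 + 1005/8) = 73117826120 - 1595/8 = 584942607365/8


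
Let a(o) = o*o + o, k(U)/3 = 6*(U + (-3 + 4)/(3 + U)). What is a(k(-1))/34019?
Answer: 72/34019 ≈ 0.0021165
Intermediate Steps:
k(U) = 18*U + 18/(3 + U) (k(U) = 3*(6*(U + (-3 + 4)/(3 + U))) = 3*(6*(U + 1/(3 + U))) = 3*(6*U + 6/(3 + U)) = 18*U + 18/(3 + U))
a(o) = o + o² (a(o) = o² + o = o + o²)
a(k(-1))/34019 = ((18*(1 + (-1)² + 3*(-1))/(3 - 1))*(1 + 18*(1 + (-1)² + 3*(-1))/(3 - 1)))/34019 = ((18*(1 + 1 - 3)/2)*(1 + 18*(1 + 1 - 3)/2))*(1/34019) = ((18*(½)*(-1))*(1 + 18*(½)*(-1)))*(1/34019) = -9*(1 - 9)*(1/34019) = -9*(-8)*(1/34019) = 72*(1/34019) = 72/34019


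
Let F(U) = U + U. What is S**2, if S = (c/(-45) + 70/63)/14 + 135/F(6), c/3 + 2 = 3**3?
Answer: 7980625/63504 ≈ 125.67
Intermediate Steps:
F(U) = 2*U
c = 75 (c = -6 + 3*3**3 = -6 + 3*27 = -6 + 81 = 75)
S = 2825/252 (S = (75/(-45) + 70/63)/14 + 135/((2*6)) = (75*(-1/45) + 70*(1/63))*(1/14) + 135/12 = (-5/3 + 10/9)*(1/14) + 135*(1/12) = -5/9*1/14 + 45/4 = -5/126 + 45/4 = 2825/252 ≈ 11.210)
S**2 = (2825/252)**2 = 7980625/63504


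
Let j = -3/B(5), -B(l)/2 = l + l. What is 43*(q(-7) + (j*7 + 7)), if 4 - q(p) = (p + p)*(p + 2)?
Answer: -49837/20 ≈ -2491.9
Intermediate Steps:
B(l) = -4*l (B(l) = -2*(l + l) = -4*l)
j = 3/20 (j = -3/((-4*5)) = -3/(-20) = -3*(-1/20) = 3/20 ≈ 0.15000)
q(p) = 4 - 2*p*(2 + p) (q(p) = 4 - (p + p)*(p + 2) = 4 - 2*p*(2 + p))
43*(q(-7) + (j*7 + 7)) = 43*((4 - 4*(-7) - 2*(-7)²) + ((3/20)*7 + 7)) = 43*((4 + 28 - 2*49) + (21/20 + 7)) = 43*((4 + 28 - 98) + 161/20) = 43*(-66 + 161/20) = 43*(-1159/20) = -49837/20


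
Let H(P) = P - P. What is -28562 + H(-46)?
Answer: -28562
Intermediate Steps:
H(P) = 0
-28562 + H(-46) = -28562 + 0 = -28562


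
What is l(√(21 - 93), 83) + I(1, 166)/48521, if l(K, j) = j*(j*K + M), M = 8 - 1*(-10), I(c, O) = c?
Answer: 72490375/48521 + 41334*I*√2 ≈ 1494.0 + 58455.0*I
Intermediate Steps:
M = 18 (M = 8 + 10 = 18)
l(K, j) = j*(18 + K*j) (l(K, j) = j*(j*K + 18) = j*(K*j + 18) = j*(18 + K*j))
l(√(21 - 93), 83) + I(1, 166)/48521 = 83*(18 + √(21 - 93)*83) + 1/48521 = 83*(18 + √(-72)*83) + 1*(1/48521) = 83*(18 + (6*I*√2)*83) + 1/48521 = 83*(18 + 498*I*√2) + 1/48521 = (1494 + 41334*I*√2) + 1/48521 = 72490375/48521 + 41334*I*√2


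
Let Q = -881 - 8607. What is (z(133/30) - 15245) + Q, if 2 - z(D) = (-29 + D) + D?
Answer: -370663/15 ≈ -24711.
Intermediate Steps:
z(D) = 31 - 2*D (z(D) = 2 - ((-29 + D) + D) = 2 - (-29 + 2*D) = 2 + (29 - 2*D) = 31 - 2*D)
Q = -9488
(z(133/30) - 15245) + Q = ((31 - 266/30) - 15245) - 9488 = ((31 - 2*133/30) - 15245) - 9488 = ((31 - 133/15) - 15245) - 9488 = (332/15 - 15245) - 9488 = -228343/15 - 9488 = -370663/15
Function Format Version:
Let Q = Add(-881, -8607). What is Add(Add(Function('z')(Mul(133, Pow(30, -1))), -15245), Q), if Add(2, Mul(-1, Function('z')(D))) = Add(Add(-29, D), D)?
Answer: Rational(-370663, 15) ≈ -24711.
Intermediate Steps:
Function('z')(D) = Add(31, Mul(-2, D)) (Function('z')(D) = Add(2, Mul(-1, Add(Add(-29, D), D))) = Add(2, Mul(-1, Add(-29, Mul(2, D)))) = Add(2, Add(29, Mul(-2, D))) = Add(31, Mul(-2, D)))
Q = -9488
Add(Add(Function('z')(Mul(133, Pow(30, -1))), -15245), Q) = Add(Add(Add(31, Mul(-2, Mul(133, Pow(30, -1)))), -15245), -9488) = Add(Add(Add(31, Mul(-2, Mul(133, Rational(1, 30)))), -15245), -9488) = Add(Add(Add(31, Mul(-2, Rational(133, 30))), -15245), -9488) = Add(Add(Add(31, Rational(-133, 15)), -15245), -9488) = Add(Add(Rational(332, 15), -15245), -9488) = Add(Rational(-228343, 15), -9488) = Rational(-370663, 15)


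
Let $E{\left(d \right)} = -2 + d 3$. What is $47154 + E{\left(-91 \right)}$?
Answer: $46879$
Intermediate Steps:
$E{\left(d \right)} = -2 + 3 d$
$47154 + E{\left(-91 \right)} = 47154 + \left(-2 + 3 \left(-91\right)\right) = 47154 - 275 = 46879$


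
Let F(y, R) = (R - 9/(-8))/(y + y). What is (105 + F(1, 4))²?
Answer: 2961841/256 ≈ 11570.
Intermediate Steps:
F(y, R) = (9/8 + R)/(2*y) (F(y, R) = (R - 9*(-⅛))/((2*y)) = (R + 9/8)*(1/(2*y)) = (9/8 + R)*(1/(2*y)) = (9/8 + R)/(2*y))
(105 + F(1, 4))² = (105 + (1/16)*(9 + 8*4)/1)² = (105 + (1/16)*1*(9 + 32))² = (105 + (1/16)*1*41)² = (105 + 41/16)² = (1721/16)² = 2961841/256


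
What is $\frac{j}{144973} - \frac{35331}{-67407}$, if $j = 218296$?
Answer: $\frac{6612239845}{3257398337} \approx 2.0299$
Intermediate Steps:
$\frac{j}{144973} - \frac{35331}{-67407} = \frac{218296}{144973} - \frac{35331}{-67407} = 218296 \cdot \frac{1}{144973} - - \frac{11777}{22469} = \frac{218296}{144973} + \frac{11777}{22469} = \frac{6612239845}{3257398337}$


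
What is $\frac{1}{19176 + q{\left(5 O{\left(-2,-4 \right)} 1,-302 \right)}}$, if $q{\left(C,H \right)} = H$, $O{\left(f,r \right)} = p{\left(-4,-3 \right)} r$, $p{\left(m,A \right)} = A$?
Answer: $\frac{1}{18874} \approx 5.2983 \cdot 10^{-5}$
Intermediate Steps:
$O{\left(f,r \right)} = - 3 r$
$\frac{1}{19176 + q{\left(5 O{\left(-2,-4 \right)} 1,-302 \right)}} = \frac{1}{19176 - 302} = \frac{1}{18874}$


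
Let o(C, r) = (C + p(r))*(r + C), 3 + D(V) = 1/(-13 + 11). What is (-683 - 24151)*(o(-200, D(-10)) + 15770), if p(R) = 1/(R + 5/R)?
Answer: -32278231562/23 ≈ -1.4034e+9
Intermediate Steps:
D(V) = -7/2 (D(V) = -3 + 1/(-13 + 11) = -3 + 1/(-2) = -3 - ½ = -7/2)
o(C, r) = (C + r)*(C + r/(5 + r²)) (o(C, r) = (C + r/(5 + r²))*(r + C) = (C + r/(5 + r²))*(C + r) = (C + r)*(C + r/(5 + r²)))
(-683 - 24151)*(o(-200, D(-10)) + 15770) = (-683 - 24151)*(((-7/2)² - 200*(-7/2) - 200*(5 + (-7/2)²)*(-200 - 7/2))/(5 + (-7/2)²) + 15770) = -24834*((49/4 + 700 - 200*(5 + 49/4)*(-407/2))/(5 + 49/4) + 15770) = -24834*((49/4 + 700 - 200*69/4*(-407/2))/(69/4) + 15770) = -24834*(4*(49/4 + 700 + 702075)/69 + 15770) = -24834*((4/69)*(2811149/4) + 15770) = -24834*(2811149/69 + 15770) = -24834*3899279/69 = -32278231562/23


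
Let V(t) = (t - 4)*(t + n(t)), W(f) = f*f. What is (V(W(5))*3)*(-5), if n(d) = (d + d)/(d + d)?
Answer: -8190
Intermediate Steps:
W(f) = f²
n(d) = 1 (n(d) = (2*d)/((2*d)) = (2*d)*(1/(2*d)) = 1)
V(t) = (1 + t)*(-4 + t) (V(t) = (t - 4)*(t + 1) = (-4 + t)*(1 + t) = (1 + t)*(-4 + t))
(V(W(5))*3)*(-5) = ((-4 + (5²)² - 3*5²)*3)*(-5) = ((-4 + 25² - 3*25)*3)*(-5) = ((-4 + 625 - 75)*3)*(-5) = (546*3)*(-5) = 1638*(-5) = -8190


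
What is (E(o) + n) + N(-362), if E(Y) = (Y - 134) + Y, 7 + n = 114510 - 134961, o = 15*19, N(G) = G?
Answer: -20384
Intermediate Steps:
o = 285
n = -20458 (n = -7 + (114510 - 134961) = -7 - 20451 = -20458)
E(Y) = -134 + 2*Y (E(Y) = (-134 + Y) + Y = -134 + 2*Y)
(E(o) + n) + N(-362) = ((-134 + 2*285) - 20458) - 362 = ((-134 + 570) - 20458) - 362 = (436 - 20458) - 362 = -20022 - 362 = -20384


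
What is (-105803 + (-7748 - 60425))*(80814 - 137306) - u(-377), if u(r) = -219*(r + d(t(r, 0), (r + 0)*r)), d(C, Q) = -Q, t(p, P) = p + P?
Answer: 9797043378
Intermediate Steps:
t(p, P) = P + p
u(r) = -219*r + 219*r² (u(r) = -219*(r - (r + 0)*r) = -219*(r - r*r) = -219*(r - r²) = -219*r + 219*r²)
(-105803 + (-7748 - 60425))*(80814 - 137306) - u(-377) = (-105803 + (-7748 - 60425))*(80814 - 137306) - 219*(-377)*(-1 - 377) = (-105803 - 68173)*(-56492) - 219*(-377)*(-378) = -173976*(-56492) - 1*31208814 = 9828252192 - 31208814 = 9797043378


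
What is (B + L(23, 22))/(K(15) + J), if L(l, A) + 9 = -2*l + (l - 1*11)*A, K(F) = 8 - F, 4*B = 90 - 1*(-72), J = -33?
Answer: -499/80 ≈ -6.2375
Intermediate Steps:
B = 81/2 (B = (90 - 1*(-72))/4 = (90 + 72)/4 = (¼)*162 = 81/2 ≈ 40.500)
L(l, A) = -9 - 2*l + A*(-11 + l) (L(l, A) = -9 + (-2*l + (l - 1*11)*A) = -9 + (-2*l + (l - 11)*A) = -9 + (-2*l + (-11 + l)*A) = -9 + (-2*l + A*(-11 + l)) = -9 - 2*l + A*(-11 + l))
(B + L(23, 22))/(K(15) + J) = (81/2 + (-9 - 11*22 - 2*23 + 22*23))/((8 - 1*15) - 33) = (81/2 + (-9 - 242 - 46 + 506))/((8 - 15) - 33) = (81/2 + 209)/(-7 - 33) = (499/2)/(-40) = (499/2)*(-1/40) = -499/80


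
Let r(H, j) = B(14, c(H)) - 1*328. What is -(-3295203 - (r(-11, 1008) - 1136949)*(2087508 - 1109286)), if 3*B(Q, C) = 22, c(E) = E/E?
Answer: -1112498912663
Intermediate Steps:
c(E) = 1
B(Q, C) = 22/3 (B(Q, C) = (⅓)*22 = 22/3)
r(H, j) = -962/3 (r(H, j) = 22/3 - 1*328 = 22/3 - 328 = -962/3)
-(-3295203 - (r(-11, 1008) - 1136949)*(2087508 - 1109286)) = -(-3295203 - (-962/3 - 1136949)*(2087508 - 1109286)) = -(-3295203 - (-3411809)*978222/3) = -(-3295203 - 1*(-1112502207866)) = -(-3295203 + 1112502207866) = -1*1112498912663 = -1112498912663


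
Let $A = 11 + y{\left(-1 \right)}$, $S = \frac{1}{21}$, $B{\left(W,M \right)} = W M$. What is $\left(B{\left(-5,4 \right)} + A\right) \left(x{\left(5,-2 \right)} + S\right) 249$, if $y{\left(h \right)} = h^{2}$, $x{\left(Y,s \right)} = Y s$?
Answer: $\frac{138776}{7} \approx 19825.0$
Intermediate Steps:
$B{\left(W,M \right)} = M W$
$S = \frac{1}{21} \approx 0.047619$
$A = 12$ ($A = 11 + \left(-1\right)^{2} = 11 + 1 = 12$)
$\left(B{\left(-5,4 \right)} + A\right) \left(x{\left(5,-2 \right)} + S\right) 249 = \left(4 \left(-5\right) + 12\right) \left(5 \left(-2\right) + \frac{1}{21}\right) 249 = \left(-20 + 12\right) \left(-10 + \frac{1}{21}\right) 249 = \left(-8\right) \left(- \frac{209}{21}\right) 249 = \frac{1672}{21} \cdot 249 = \frac{138776}{7}$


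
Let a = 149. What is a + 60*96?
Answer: 5909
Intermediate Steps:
a + 60*96 = 149 + 60*96 = 149 + 5760 = 5909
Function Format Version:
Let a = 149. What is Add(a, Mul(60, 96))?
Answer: 5909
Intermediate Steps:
Add(a, Mul(60, 96)) = Add(149, Mul(60, 96)) = Add(149, 5760) = 5909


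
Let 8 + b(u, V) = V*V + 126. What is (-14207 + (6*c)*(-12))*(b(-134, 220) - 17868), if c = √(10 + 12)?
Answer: -435444550 - 2206800*√22 ≈ -4.4580e+8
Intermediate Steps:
c = √22 ≈ 4.6904
b(u, V) = 118 + V² (b(u, V) = -8 + (V*V + 126) = -8 + (V² + 126) = -8 + (126 + V²) = 118 + V²)
(-14207 + (6*c)*(-12))*(b(-134, 220) - 17868) = (-14207 + (6*√22)*(-12))*((118 + 220²) - 17868) = (-14207 - 72*√22)*((118 + 48400) - 17868) = (-14207 - 72*√22)*(48518 - 17868) = (-14207 - 72*√22)*30650 = -435444550 - 2206800*√22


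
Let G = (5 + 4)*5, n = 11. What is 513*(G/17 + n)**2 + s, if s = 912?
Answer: 27875280/289 ≈ 96454.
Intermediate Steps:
G = 45 (G = 9*5 = 45)
513*(G/17 + n)**2 + s = 513*(45/17 + 11)**2 + 912 = 513*(232/17)**2 + 912 = 513*(53824/289) + 912 = 27611712/289 + 912 = 27875280/289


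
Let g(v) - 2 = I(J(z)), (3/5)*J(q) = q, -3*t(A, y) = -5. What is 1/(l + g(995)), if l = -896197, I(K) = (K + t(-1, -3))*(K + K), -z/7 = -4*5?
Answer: -3/2359585 ≈ -1.2714e-6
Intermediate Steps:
t(A, y) = 5/3 (t(A, y) = -⅓*(-5) = 5/3)
z = 140 (z = -(-28)*5 = -7*(-20) = 140)
J(q) = 5*q/3
I(K) = 2*K*(5/3 + K) (I(K) = (K + 5/3)*(K + K) = (5/3 + K)*(2*K) = 2*K*(5/3 + K))
g(v) = 329006/3 (g(v) = 2 + 2*((5/3)*140)*(5 + 3*((5/3)*140))/3 = 2 + (⅔)*(700/3)*(5 + 3*(700/3)) = 2 + (⅔)*(700/3)*(5 + 700) = 2 + (⅔)*(700/3)*705 = 2 + 329000/3 = 329006/3)
1/(l + g(995)) = 1/(-896197 + 329006/3) = 1/(-2359585/3) = -3/2359585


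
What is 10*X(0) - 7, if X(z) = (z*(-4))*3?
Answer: -7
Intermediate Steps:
X(z) = -12*z (X(z) = -4*z*3 = -12*z)
10*X(0) - 7 = 10*(-12*0) - 7 = 10*0 - 7 = 0 - 7 = -7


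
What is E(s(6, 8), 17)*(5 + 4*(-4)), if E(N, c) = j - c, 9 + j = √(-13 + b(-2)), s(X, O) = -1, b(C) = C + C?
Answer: 286 - 11*I*√17 ≈ 286.0 - 45.354*I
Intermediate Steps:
b(C) = 2*C
j = -9 + I*√17 (j = -9 + √(-13 + 2*(-2)) = -9 + √(-13 - 4) = -9 + √(-17) = -9 + I*√17 ≈ -9.0 + 4.1231*I)
E(N, c) = -9 - c + I*√17 (E(N, c) = (-9 + I*√17) - c = -9 - c + I*√17)
E(s(6, 8), 17)*(5 + 4*(-4)) = (-9 - 1*17 + I*√17)*(5 + 4*(-4)) = (-9 - 17 + I*√17)*(5 - 16) = (-26 + I*√17)*(-11) = 286 - 11*I*√17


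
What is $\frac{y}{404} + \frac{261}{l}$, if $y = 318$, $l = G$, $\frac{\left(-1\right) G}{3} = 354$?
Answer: $\frac{3226}{5959} \approx 0.54137$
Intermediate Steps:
$G = -1062$ ($G = \left(-3\right) 354 = -1062$)
$l = -1062$
$\frac{y}{404} + \frac{261}{l} = \frac{318}{404} + \frac{261}{-1062} = 318 \cdot \frac{1}{404} + 261 \left(- \frac{1}{1062}\right) = \frac{159}{202} - \frac{29}{118} = \frac{3226}{5959}$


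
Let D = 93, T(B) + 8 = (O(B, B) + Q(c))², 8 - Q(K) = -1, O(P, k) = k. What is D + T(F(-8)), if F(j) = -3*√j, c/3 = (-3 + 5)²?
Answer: 94 - 108*I*√2 ≈ 94.0 - 152.74*I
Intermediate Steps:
c = 12 (c = 3*(-3 + 5)² = 3*2² = 3*4 = 12)
Q(K) = 9 (Q(K) = 8 - 1*(-1) = 8 + 1 = 9)
T(B) = -8 + (9 + B)² (T(B) = -8 + (B + 9)² = -8 + (9 + B)²)
D + T(F(-8)) = 93 + (-8 + (9 - 6*I*√2)²) = 85 + (9 - 6*I*√2)²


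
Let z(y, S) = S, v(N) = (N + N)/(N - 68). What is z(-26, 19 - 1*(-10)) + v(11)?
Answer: 1631/57 ≈ 28.614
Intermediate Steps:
v(N) = 2*N/(-68 + N) (v(N) = (2*N)/(-68 + N) = 2*N/(-68 + N))
z(-26, 19 - 1*(-10)) + v(11) = (19 - 1*(-10)) + 2*11/(-68 + 11) = (19 + 10) + 2*11/(-57) = 29 + 2*11*(-1/57) = 29 - 22/57 = 1631/57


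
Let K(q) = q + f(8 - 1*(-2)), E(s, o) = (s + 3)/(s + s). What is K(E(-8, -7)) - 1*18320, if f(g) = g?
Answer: -292955/16 ≈ -18310.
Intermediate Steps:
E(s, o) = (3 + s)/(2*s) (E(s, o) = (3 + s)/((2*s)) = (3 + s)*(1/(2*s)) = (3 + s)/(2*s))
K(q) = 10 + q (K(q) = q + (8 - 1*(-2)) = q + (8 + 2) = q + 10 = 10 + q)
K(E(-8, -7)) - 1*18320 = (10 + (½)*(3 - 8)/(-8)) - 1*18320 = (10 + (½)*(-⅛)*(-5)) - 18320 = (10 + 5/16) - 18320 = 165/16 - 18320 = -292955/16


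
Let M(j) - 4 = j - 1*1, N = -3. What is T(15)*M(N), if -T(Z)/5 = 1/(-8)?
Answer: 0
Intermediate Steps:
T(Z) = 5/8 (T(Z) = -5/(-8) = -5*(-1/8) = 5/8)
M(j) = 3 + j (M(j) = 4 + (j - 1*1) = 4 + (j - 1) = 4 + (-1 + j) = 3 + j)
T(15)*M(N) = 5*(3 - 3)/8 = (5/8)*0 = 0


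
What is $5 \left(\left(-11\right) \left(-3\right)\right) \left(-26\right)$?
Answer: $-4290$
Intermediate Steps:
$5 \left(\left(-11\right) \left(-3\right)\right) \left(-26\right) = 5 \cdot 33 \left(-26\right) = 165 \left(-26\right) = -4290$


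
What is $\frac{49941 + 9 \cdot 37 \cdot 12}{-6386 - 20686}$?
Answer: $- \frac{5993}{3008} \approx -1.9924$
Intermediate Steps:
$\frac{49941 + 9 \cdot 37 \cdot 12}{-6386 - 20686} = \frac{49941 + 333 \cdot 12}{-27072} = \left(49941 + 3996\right) \left(- \frac{1}{27072}\right) = 53937 \left(- \frac{1}{27072}\right) = - \frac{5993}{3008}$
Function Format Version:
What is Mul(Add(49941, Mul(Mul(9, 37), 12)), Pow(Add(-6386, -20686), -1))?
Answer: Rational(-5993, 3008) ≈ -1.9924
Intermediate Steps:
Mul(Add(49941, Mul(Mul(9, 37), 12)), Pow(Add(-6386, -20686), -1)) = Mul(Add(49941, Mul(333, 12)), Pow(-27072, -1)) = Mul(Add(49941, 3996), Rational(-1, 27072)) = Mul(53937, Rational(-1, 27072)) = Rational(-5993, 3008)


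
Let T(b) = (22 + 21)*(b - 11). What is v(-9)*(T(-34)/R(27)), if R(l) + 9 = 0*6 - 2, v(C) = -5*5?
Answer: -48375/11 ≈ -4397.7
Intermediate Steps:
v(C) = -25
R(l) = -11 (R(l) = -9 + (0*6 - 2) = -9 + (0 - 2) = -9 - 2 = -11)
T(b) = -473 + 43*b (T(b) = 43*(-11 + b) = -473 + 43*b)
v(-9)*(T(-34)/R(27)) = -25*(-473 + 43*(-34))/(-11) = -25*(-473 - 1462)*(-1)/11 = -(-48375)*(-1)/11 = -25*1935/11 = -48375/11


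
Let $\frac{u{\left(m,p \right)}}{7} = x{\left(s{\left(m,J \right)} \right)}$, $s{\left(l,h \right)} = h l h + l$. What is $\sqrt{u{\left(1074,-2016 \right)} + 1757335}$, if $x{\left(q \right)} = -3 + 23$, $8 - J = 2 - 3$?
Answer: $15 \sqrt{7811} \approx 1325.7$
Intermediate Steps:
$J = 9$ ($J = 8 - \left(2 - 3\right) = 8 - -1 = 8 + 1 = 9$)
$s{\left(l,h \right)} = l + l h^{2}$ ($s{\left(l,h \right)} = l h^{2} + l = l + l h^{2}$)
$x{\left(q \right)} = 20$
$u{\left(m,p \right)} = 140$ ($u{\left(m,p \right)} = 7 \cdot 20 = 140$)
$\sqrt{u{\left(1074,-2016 \right)} + 1757335} = \sqrt{140 + 1757335} = \sqrt{1757475} = 15 \sqrt{7811}$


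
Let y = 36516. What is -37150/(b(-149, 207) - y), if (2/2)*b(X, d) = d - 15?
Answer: 18575/18162 ≈ 1.0227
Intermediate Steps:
b(X, d) = -15 + d (b(X, d) = d - 15 = -15 + d)
-37150/(b(-149, 207) - y) = -37150/((-15 + 207) - 1*36516) = -37150/(192 - 36516) = -37150/(-36324) = -37150*(-1/36324) = 18575/18162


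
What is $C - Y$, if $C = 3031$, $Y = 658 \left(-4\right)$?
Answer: $5663$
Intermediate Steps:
$Y = -2632$
$C - Y = 3031 - -2632 = 3031 + 2632 = 5663$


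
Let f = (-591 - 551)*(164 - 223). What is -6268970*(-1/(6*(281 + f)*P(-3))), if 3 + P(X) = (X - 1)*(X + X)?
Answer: 3134485/4262517 ≈ 0.73536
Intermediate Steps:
f = 67378 (f = -1142*(-59) = 67378)
P(X) = -3 + 2*X*(-1 + X) (P(X) = -3 + (X - 1)*(X + X) = -3 + (-1 + X)*(2*X) = -3 + 2*X*(-1 + X))
-6268970*(-1/(6*(281 + f)*P(-3))) = -6268970*(-1/(6*(281 + 67378)*(-3 - 2*(-3) + 2*(-3)²))) = -6268970*(-1/(405954*(-3 + 6 + 2*9))) = -6268970*(-1/(405954*(-3 + 6 + 18))) = -6268970/(67659*((21*(-3))*2)) = -6268970/(67659*(-63*2)) = -6268970/(67659*(-126)) = -6268970/(-8525034) = -6268970*(-1/8525034) = 3134485/4262517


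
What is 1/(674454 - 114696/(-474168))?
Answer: 19757/13325192457 ≈ 1.4827e-6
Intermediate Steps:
1/(674454 - 114696/(-474168)) = 1/(674454 - 114696*(-1/474168)) = 1/(674454 + 4779/19757) = 1/(13325192457/19757) = 19757/13325192457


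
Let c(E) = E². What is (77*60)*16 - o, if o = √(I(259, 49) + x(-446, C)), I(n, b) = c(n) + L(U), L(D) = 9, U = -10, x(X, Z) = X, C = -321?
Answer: 73920 - 2*√16661 ≈ 73662.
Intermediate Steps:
I(n, b) = 9 + n² (I(n, b) = n² + 9 = 9 + n²)
o = 2*√16661 (o = √((9 + 259²) - 446) = √((9 + 67081) - 446) = √(67090 - 446) = √66644 = 2*√16661 ≈ 258.15)
(77*60)*16 - o = (77*60)*16 - 2*√16661 = 4620*16 - 2*√16661 = 73920 - 2*√16661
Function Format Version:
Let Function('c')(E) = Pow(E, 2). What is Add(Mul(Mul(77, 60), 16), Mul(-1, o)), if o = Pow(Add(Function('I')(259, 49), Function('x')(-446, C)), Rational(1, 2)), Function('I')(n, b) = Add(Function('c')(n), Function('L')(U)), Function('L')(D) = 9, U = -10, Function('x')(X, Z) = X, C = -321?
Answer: Add(73920, Mul(-2, Pow(16661, Rational(1, 2)))) ≈ 73662.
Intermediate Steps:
Function('I')(n, b) = Add(9, Pow(n, 2)) (Function('I')(n, b) = Add(Pow(n, 2), 9) = Add(9, Pow(n, 2)))
o = Mul(2, Pow(16661, Rational(1, 2))) (o = Pow(Add(Add(9, Pow(259, 2)), -446), Rational(1, 2)) = Pow(Add(Add(9, 67081), -446), Rational(1, 2)) = Pow(Add(67090, -446), Rational(1, 2)) = Pow(66644, Rational(1, 2)) = Mul(2, Pow(16661, Rational(1, 2))) ≈ 258.15)
Add(Mul(Mul(77, 60), 16), Mul(-1, o)) = Add(Mul(Mul(77, 60), 16), Mul(-1, Mul(2, Pow(16661, Rational(1, 2))))) = Add(Mul(4620, 16), Mul(-2, Pow(16661, Rational(1, 2)))) = Add(73920, Mul(-2, Pow(16661, Rational(1, 2))))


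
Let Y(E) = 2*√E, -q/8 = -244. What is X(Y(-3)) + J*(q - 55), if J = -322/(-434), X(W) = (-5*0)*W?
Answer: 43631/31 ≈ 1407.5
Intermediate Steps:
q = 1952 (q = -8*(-244) = 1952)
X(W) = 0 (X(W) = 0*W = 0)
J = 23/31 (J = -322*(-1/434) = 23/31 ≈ 0.74194)
X(Y(-3)) + J*(q - 55) = 0 + 23*(1952 - 55)/31 = 0 + (23/31)*1897 = 0 + 43631/31 = 43631/31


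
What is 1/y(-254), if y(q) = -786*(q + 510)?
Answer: -1/201216 ≈ -4.9698e-6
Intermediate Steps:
y(q) = -400860 - 786*q (y(q) = -786*(510 + q) = -400860 - 786*q)
1/y(-254) = 1/(-400860 - 786*(-254)) = 1/(-400860 + 199644) = 1/(-201216) = -1/201216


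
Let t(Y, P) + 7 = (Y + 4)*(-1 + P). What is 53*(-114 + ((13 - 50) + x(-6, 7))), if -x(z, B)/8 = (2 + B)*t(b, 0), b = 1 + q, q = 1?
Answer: 41605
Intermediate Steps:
b = 2 (b = 1 + 1 = 2)
t(Y, P) = -7 + (-1 + P)*(4 + Y) (t(Y, P) = -7 + (Y + 4)*(-1 + P) = -7 + (4 + Y)*(-1 + P) = -7 + (-1 + P)*(4 + Y))
x(z, B) = 208 + 104*B (x(z, B) = -8*(2 + B)*(-11 - 1*2 + 4*0 + 0*2) = -8*(2 + B)*(-11 - 2 + 0 + 0) = -8*(2 + B)*(-13) = -8*(-26 - 13*B) = 208 + 104*B)
53*(-114 + ((13 - 50) + x(-6, 7))) = 53*(-114 + ((13 - 50) + (208 + 104*7))) = 53*(-114 + (-37 + (208 + 728))) = 53*(-114 + (-37 + 936)) = 53*(-114 + 899) = 53*785 = 41605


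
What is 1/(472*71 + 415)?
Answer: 1/33927 ≈ 2.9475e-5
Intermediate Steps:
1/(472*71 + 415) = 1/(33512 + 415) = 1/33927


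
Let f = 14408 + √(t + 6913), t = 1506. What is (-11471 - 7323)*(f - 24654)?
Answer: 192563324 - 18794*√8419 ≈ 1.9084e+8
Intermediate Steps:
f = 14408 + √8419 (f = 14408 + √(1506 + 6913) = 14408 + √8419 ≈ 14500.)
(-11471 - 7323)*(f - 24654) = (-11471 - 7323)*((14408 + √8419) - 24654) = -18794*(-10246 + √8419) = 192563324 - 18794*√8419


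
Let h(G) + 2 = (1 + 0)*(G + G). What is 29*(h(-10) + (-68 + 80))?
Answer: -290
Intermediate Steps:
h(G) = -2 + 2*G (h(G) = -2 + (1 + 0)*(G + G) = -2 + 1*(2*G) = -2 + 2*G)
29*(h(-10) + (-68 + 80)) = 29*((-2 + 2*(-10)) + (-68 + 80)) = 29*((-2 - 20) + 12) = 29*(-22 + 12) = 29*(-10) = -290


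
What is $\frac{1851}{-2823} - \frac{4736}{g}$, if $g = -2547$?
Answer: $\frac{2885077}{2396727} \approx 1.2038$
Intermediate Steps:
$\frac{1851}{-2823} - \frac{4736}{g} = \frac{1851}{-2823} - \frac{4736}{-2547} = 1851 \left(- \frac{1}{2823}\right) - - \frac{4736}{2547} = - \frac{617}{941} + \frac{4736}{2547} = \frac{2885077}{2396727}$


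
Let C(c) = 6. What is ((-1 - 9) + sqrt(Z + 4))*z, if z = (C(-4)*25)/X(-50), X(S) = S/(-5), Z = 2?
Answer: -150 + 15*sqrt(6) ≈ -113.26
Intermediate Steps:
X(S) = -S/5 (X(S) = S*(-1/5) = -S/5)
z = 15 (z = (6*25)/((-1/5*(-50))) = 150/10 = 150*(1/10) = 15)
((-1 - 9) + sqrt(Z + 4))*z = ((-1 - 9) + sqrt(2 + 4))*15 = (-10 + sqrt(6))*15 = -150 + 15*sqrt(6)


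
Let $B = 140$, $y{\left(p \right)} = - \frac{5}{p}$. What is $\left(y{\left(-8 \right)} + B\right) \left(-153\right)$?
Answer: $- \frac{172125}{8} \approx -21516.0$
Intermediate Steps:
$\left(y{\left(-8 \right)} + B\right) \left(-153\right) = \left(- \frac{5}{-8} + 140\right) \left(-153\right) = \left(\left(-5\right) \left(- \frac{1}{8}\right) + 140\right) \left(-153\right) = \left(\frac{5}{8} + 140\right) \left(-153\right) = \frac{1125}{8} \left(-153\right) = - \frac{172125}{8}$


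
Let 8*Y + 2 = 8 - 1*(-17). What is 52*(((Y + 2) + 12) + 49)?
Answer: 6851/2 ≈ 3425.5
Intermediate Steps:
Y = 23/8 (Y = -¼ + (8 - 1*(-17))/8 = -¼ + (8 + 17)/8 = -¼ + (⅛)*25 = -¼ + 25/8 = 23/8 ≈ 2.8750)
52*(((Y + 2) + 12) + 49) = 52*(((23/8 + 2) + 12) + 49) = 52*((39/8 + 12) + 49) = 52*(135/8 + 49) = 52*(527/8) = 6851/2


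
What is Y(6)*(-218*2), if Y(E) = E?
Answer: -2616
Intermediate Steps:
Y(6)*(-218*2) = 6*(-218*2) = 6*(-436) = -2616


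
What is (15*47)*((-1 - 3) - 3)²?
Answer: 34545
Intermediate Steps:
(15*47)*((-1 - 3) - 3)² = 705*(-4 - 3)² = 705*(-7)² = 705*49 = 34545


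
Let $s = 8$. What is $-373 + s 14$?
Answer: $-261$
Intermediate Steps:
$-373 + s 14 = -373 + 8 \cdot 14 = -373 + 112 = -261$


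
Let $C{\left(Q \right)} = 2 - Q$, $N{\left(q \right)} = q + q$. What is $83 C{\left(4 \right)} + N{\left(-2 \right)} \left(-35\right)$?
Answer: $-26$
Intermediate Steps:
$N{\left(q \right)} = 2 q$
$83 C{\left(4 \right)} + N{\left(-2 \right)} \left(-35\right) = 83 \left(2 - 4\right) + 2 \left(-2\right) \left(-35\right) = 83 \left(2 - 4\right) - -140 = 83 \left(-2\right) + 140 = -166 + 140 = -26$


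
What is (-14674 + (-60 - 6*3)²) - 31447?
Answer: -40037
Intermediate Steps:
(-14674 + (-60 - 6*3)²) - 31447 = (-14674 + (-60 - 18)²) - 31447 = (-14674 + (-78)²) - 31447 = (-14674 + 6084) - 31447 = -8590 - 31447 = -40037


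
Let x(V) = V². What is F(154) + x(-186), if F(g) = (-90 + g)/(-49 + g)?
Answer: 3632644/105 ≈ 34597.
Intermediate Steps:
F(g) = (-90 + g)/(-49 + g)
F(154) + x(-186) = (-90 + 154)/(-49 + 154) + (-186)² = 64/105 + 34596 = 3632644/105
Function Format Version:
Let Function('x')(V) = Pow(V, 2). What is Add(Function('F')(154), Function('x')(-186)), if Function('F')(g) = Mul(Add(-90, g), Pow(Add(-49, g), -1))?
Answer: Rational(3632644, 105) ≈ 34597.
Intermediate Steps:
Function('F')(g) = Mul(Pow(Add(-49, g), -1), Add(-90, g))
Add(Function('F')(154), Function('x')(-186)) = Add(Mul(Pow(Add(-49, 154), -1), Add(-90, 154)), Pow(-186, 2)) = Add(Mul(Pow(105, -1), 64), 34596) = Add(Mul(Rational(1, 105), 64), 34596) = Add(Rational(64, 105), 34596) = Rational(3632644, 105)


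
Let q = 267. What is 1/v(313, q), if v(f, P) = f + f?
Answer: 1/626 ≈ 0.0015974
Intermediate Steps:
v(f, P) = 2*f
1/v(313, q) = 1/(2*313) = 1/626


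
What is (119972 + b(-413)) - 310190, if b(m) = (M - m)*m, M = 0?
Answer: -360787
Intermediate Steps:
b(m) = -m² (b(m) = (0 - m)*m = (-m)*m = -m²)
(119972 + b(-413)) - 310190 = (119972 - 1*(-413)²) - 310190 = (119972 - 1*170569) - 310190 = (119972 - 170569) - 310190 = -50597 - 310190 = -360787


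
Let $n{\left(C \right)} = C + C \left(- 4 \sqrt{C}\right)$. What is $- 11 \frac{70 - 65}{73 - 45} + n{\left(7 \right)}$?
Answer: $\frac{141}{28} - 28 \sqrt{7} \approx -69.045$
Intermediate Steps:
$n{\left(C \right)} = C - 4 C^{\frac{3}{2}}$
$- 11 \frac{70 - 65}{73 - 45} + n{\left(7 \right)} = - 11 \frac{70 - 65}{73 - 45} + \left(7 - 4 \cdot 7^{\frac{3}{2}}\right) = - 11 \cdot \frac{5}{28} + \left(7 - 4 \cdot 7 \sqrt{7}\right) = - 11 \cdot 5 \cdot \frac{1}{28} + \left(7 - 28 \sqrt{7}\right) = \left(-11\right) \frac{5}{28} + \left(7 - 28 \sqrt{7}\right) = - \frac{55}{28} + \left(7 - 28 \sqrt{7}\right) = \frac{141}{28} - 28 \sqrt{7}$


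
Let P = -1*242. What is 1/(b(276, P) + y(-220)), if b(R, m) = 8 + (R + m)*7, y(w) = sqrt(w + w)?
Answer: 123/30478 - I*sqrt(110)/30478 ≈ 0.0040357 - 0.00034412*I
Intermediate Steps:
y(w) = sqrt(2)*sqrt(w) (y(w) = sqrt(2*w) = sqrt(2)*sqrt(w))
P = -242
b(R, m) = 8 + 7*R + 7*m (b(R, m) = 8 + (7*R + 7*m) = 8 + 7*R + 7*m)
1/(b(276, P) + y(-220)) = 1/((8 + 7*276 + 7*(-242)) + sqrt(2)*sqrt(-220)) = 1/((8 + 1932 - 1694) + sqrt(2)*(2*I*sqrt(55))) = 1/(246 + 2*I*sqrt(110))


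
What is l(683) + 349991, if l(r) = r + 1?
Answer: 350675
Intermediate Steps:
l(r) = 1 + r
l(683) + 349991 = (1 + 683) + 349991 = 684 + 349991 = 350675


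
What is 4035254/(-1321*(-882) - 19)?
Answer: 4035254/1165103 ≈ 3.4634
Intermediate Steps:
4035254/(-1321*(-882) - 19) = 4035254/(1165122 - 19) = 4035254/1165103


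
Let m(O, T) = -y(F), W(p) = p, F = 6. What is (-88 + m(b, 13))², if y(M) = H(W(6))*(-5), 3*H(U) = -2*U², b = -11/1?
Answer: 43264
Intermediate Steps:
b = -11 (b = -11*1 = -11)
H(U) = -2*U²/3 (H(U) = (-2*U²)/3 = -2*U²/3)
y(M) = 120 (y(M) = -⅔*6²*(-5) = -⅔*36*(-5) = -24*(-5) = 120)
m(O, T) = -120 (m(O, T) = -1*120 = -120)
(-88 + m(b, 13))² = (-88 - 120)² = (-208)² = 43264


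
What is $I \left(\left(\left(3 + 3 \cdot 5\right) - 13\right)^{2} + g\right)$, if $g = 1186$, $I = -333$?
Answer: $-403263$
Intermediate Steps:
$I \left(\left(\left(3 + 3 \cdot 5\right) - 13\right)^{2} + g\right) = - 333 \left(\left(\left(3 + 3 \cdot 5\right) - 13\right)^{2} + 1186\right) = - 333 \left(\left(\left(3 + 15\right) - 13\right)^{2} + 1186\right) = - 333 \left(\left(18 - 13\right)^{2} + 1186\right) = - 333 \left(5^{2} + 1186\right) = - 333 \left(25 + 1186\right) = \left(-333\right) 1211 = -403263$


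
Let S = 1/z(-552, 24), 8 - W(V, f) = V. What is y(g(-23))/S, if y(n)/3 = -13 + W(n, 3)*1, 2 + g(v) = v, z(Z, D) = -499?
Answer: -29940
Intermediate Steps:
W(V, f) = 8 - V
g(v) = -2 + v
y(n) = -15 - 3*n (y(n) = 3*(-13 + (8 - n)*1) = 3*(-13 + (8 - n)) = 3*(-5 - n) = -15 - 3*n)
S = -1/499 (S = 1/(-499) = -1/499 ≈ -0.0020040)
y(g(-23))/S = (-15 - 3*(-2 - 23))/(-1/499) = (-15 - 3*(-25))*(-499) = (-15 + 75)*(-499) = 60*(-499) = -29940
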